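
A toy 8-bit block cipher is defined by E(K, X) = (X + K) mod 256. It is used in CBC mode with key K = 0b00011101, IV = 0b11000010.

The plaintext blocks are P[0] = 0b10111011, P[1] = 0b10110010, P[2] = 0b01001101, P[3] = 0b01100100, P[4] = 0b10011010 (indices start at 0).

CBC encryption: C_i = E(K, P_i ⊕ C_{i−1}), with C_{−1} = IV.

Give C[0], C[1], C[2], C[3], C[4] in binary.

C[0] = 0b10010110, C[1] = 0b01000001, C[2] = 0b00101001, C[3] = 0b01101010, C[4] = 0b00001101

C[0]: P[0] ⊕ 0b11000010 = 0b01111001; E(K, 0b01111001) = 0b10010110.
C[1]: P[1] ⊕ 0b10010110 = 0b00100100; E(K, 0b00100100) = 0b01000001.
C[2]: P[2] ⊕ 0b01000001 = 0b00001100; E(K, 0b00001100) = 0b00101001.
C[3]: P[3] ⊕ 0b00101001 = 0b01001101; E(K, 0b01001101) = 0b01101010.
C[4]: P[4] ⊕ 0b01101010 = 0b11110000; E(K, 0b11110000) = 0b00001101.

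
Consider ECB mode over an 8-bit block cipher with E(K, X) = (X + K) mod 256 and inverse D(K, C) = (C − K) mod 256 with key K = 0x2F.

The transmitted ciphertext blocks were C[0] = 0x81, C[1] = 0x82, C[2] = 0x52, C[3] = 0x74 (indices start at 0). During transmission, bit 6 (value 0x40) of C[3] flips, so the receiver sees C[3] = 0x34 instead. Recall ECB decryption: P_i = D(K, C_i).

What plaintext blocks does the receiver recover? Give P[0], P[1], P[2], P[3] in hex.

Only C[3] changed, to 0x34. In ECB, a change in C_i affects only P_i. Decrypting the received ciphertext:
P[0]: D(K, 0x81) = 0x52.
P[1]: D(K, 0x82) = 0x53.
P[2]: D(K, 0x52) = 0x23.
P[3]: D(K, 0x34) = 0x05.
Blocks that differ from the original plaintext: P[3].

P[0] = 0x52, P[1] = 0x53, P[2] = 0x23, P[3] = 0x05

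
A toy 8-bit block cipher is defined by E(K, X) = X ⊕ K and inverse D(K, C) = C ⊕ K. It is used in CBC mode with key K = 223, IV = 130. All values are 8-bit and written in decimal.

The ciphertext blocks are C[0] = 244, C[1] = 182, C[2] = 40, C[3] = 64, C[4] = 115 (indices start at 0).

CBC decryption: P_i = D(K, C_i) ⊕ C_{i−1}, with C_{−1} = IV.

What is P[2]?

P[2] = 65

P[2]: D(K, 40) = 247; 247 ⊕ 182 = 65.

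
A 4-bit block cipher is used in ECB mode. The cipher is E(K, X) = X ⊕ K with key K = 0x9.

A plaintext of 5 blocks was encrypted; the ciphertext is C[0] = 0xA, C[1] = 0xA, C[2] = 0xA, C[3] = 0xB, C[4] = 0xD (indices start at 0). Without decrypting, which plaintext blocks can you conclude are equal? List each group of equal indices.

P[0] = P[1] = P[2]

ECB encrypts each block independently with the same key, so equal ciphertext blocks imply equal plaintext blocks.
C[0] = C[1] = C[2] = 0xA, so P[0] = P[1] = P[2].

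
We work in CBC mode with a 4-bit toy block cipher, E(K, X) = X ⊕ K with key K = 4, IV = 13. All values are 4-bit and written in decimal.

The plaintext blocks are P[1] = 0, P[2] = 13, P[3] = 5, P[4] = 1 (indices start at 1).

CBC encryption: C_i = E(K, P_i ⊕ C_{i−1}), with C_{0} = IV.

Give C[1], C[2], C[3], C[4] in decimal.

C[1] = 9, C[2] = 0, C[3] = 1, C[4] = 4

C[1]: P[1] ⊕ 13 = 13; E(K, 13) = 9.
C[2]: P[2] ⊕ 9 = 4; E(K, 4) = 0.
C[3]: P[3] ⊕ 0 = 5; E(K, 5) = 1.
C[4]: P[4] ⊕ 1 = 0; E(K, 0) = 4.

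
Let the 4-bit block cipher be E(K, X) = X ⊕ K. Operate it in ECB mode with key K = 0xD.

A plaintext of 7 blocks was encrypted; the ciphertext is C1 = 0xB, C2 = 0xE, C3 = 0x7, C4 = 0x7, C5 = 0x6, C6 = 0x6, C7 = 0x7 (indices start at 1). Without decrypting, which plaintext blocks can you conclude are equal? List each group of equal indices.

P3 = P4 = P7; P5 = P6

ECB encrypts each block independently with the same key, so equal ciphertext blocks imply equal plaintext blocks.
C3 = C4 = C7 = 0x7, so P3 = P4 = P7.
C5 = C6 = 0x6, so P5 = P6.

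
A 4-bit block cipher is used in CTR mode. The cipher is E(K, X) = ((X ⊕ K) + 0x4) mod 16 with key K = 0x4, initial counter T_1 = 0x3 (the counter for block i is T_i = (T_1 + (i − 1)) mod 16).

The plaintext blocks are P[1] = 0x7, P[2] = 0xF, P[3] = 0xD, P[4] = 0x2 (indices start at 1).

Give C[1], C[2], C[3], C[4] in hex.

CTR encryption: S_i = E(K, T_i) where T_i is the counter for block i; C_i = P_i ⊕ S_i.
C[1]: T = 0x3, S = E(K, T) = 0xB; 0x7 ⊕ 0xB = 0xC.
C[2]: T = 0x4, S = E(K, T) = 0x4; 0xF ⊕ 0x4 = 0xB.
C[3]: T = 0x5, S = E(K, T) = 0x5; 0xD ⊕ 0x5 = 0x8.
C[4]: T = 0x6, S = E(K, T) = 0x6; 0x2 ⊕ 0x6 = 0x4.

C[1] = 0xC, C[2] = 0xB, C[3] = 0x8, C[4] = 0x4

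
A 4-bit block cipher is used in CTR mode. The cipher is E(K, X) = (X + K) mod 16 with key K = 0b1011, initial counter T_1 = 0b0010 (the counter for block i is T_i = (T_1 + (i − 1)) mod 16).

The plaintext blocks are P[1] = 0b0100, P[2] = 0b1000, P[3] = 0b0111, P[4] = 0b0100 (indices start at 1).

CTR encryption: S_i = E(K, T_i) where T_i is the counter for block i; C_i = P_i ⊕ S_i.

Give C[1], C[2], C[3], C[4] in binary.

C[1]: T = 0b0010, S = E(K, T) = 0b1101; 0b0100 ⊕ 0b1101 = 0b1001.
C[2]: T = 0b0011, S = E(K, T) = 0b1110; 0b1000 ⊕ 0b1110 = 0b0110.
C[3]: T = 0b0100, S = E(K, T) = 0b1111; 0b0111 ⊕ 0b1111 = 0b1000.
C[4]: T = 0b0101, S = E(K, T) = 0b0000; 0b0100 ⊕ 0b0000 = 0b0100.

C[1] = 0b1001, C[2] = 0b0110, C[3] = 0b1000, C[4] = 0b0100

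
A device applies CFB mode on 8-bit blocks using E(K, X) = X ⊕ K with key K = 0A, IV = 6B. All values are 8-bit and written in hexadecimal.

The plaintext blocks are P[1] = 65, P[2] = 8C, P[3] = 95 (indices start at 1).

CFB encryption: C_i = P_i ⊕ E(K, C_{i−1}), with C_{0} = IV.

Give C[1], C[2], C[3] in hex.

C[1] = 04, C[2] = 82, C[3] = 1D

C[1]: E(K, 6B) = 61; 65 ⊕ 61 = 04.
C[2]: E(K, 04) = 0E; 8C ⊕ 0E = 82.
C[3]: E(K, 82) = 88; 95 ⊕ 88 = 1D.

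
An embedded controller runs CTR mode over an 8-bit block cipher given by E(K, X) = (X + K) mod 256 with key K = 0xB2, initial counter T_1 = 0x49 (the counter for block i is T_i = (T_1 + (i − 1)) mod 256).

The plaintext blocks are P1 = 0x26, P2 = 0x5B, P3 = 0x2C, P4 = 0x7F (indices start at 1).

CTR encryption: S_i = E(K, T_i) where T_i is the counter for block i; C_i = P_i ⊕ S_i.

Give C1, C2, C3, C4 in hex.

C1: T = 0x49, S = E(K, T) = 0xFB; 0x26 ⊕ 0xFB = 0xDD.
C2: T = 0x4A, S = E(K, T) = 0xFC; 0x5B ⊕ 0xFC = 0xA7.
C3: T = 0x4B, S = E(K, T) = 0xFD; 0x2C ⊕ 0xFD = 0xD1.
C4: T = 0x4C, S = E(K, T) = 0xFE; 0x7F ⊕ 0xFE = 0x81.

C1 = 0xDD, C2 = 0xA7, C3 = 0xD1, C4 = 0x81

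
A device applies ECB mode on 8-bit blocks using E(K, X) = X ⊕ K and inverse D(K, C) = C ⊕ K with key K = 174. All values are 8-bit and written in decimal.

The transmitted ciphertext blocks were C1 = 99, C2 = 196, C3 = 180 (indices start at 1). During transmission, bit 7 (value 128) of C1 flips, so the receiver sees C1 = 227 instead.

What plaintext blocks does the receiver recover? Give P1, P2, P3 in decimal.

ECB decryption: P_i = D(K, C_i).
Only C1 changed, to 227. In ECB, a change in C_i affects only P_i. Decrypting the received ciphertext:
P1: D(K, 227) = 77.
P2: D(K, 196) = 106.
P3: D(K, 180) = 26.
Blocks that differ from the original plaintext: P1.

P1 = 77, P2 = 106, P3 = 26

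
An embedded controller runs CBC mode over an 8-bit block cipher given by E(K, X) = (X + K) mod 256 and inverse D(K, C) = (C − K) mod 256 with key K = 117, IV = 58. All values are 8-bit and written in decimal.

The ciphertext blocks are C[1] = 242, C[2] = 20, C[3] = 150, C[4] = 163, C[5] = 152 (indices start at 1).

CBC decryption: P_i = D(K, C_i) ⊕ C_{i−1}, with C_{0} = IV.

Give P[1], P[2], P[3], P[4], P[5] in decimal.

P[1] = 71, P[2] = 109, P[3] = 53, P[4] = 184, P[5] = 128

P[1]: D(K, 242) = 125; 125 ⊕ 58 = 71.
P[2]: D(K, 20) = 159; 159 ⊕ 242 = 109.
P[3]: D(K, 150) = 33; 33 ⊕ 20 = 53.
P[4]: D(K, 163) = 46; 46 ⊕ 150 = 184.
P[5]: D(K, 152) = 35; 35 ⊕ 163 = 128.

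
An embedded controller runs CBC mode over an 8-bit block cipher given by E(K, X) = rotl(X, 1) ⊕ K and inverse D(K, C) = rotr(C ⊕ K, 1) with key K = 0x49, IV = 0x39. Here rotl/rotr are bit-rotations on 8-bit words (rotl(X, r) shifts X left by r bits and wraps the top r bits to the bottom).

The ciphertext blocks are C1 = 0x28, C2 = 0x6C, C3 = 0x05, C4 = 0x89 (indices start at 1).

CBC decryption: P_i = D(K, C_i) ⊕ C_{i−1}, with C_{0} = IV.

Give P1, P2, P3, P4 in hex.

P1: D(K, 0x28) = 0xB0; 0xB0 ⊕ 0x39 = 0x89.
P2: D(K, 0x6C) = 0x92; 0x92 ⊕ 0x28 = 0xBA.
P3: D(K, 0x05) = 0x26; 0x26 ⊕ 0x6C = 0x4A.
P4: D(K, 0x89) = 0x60; 0x60 ⊕ 0x05 = 0x65.

P1 = 0x89, P2 = 0xBA, P3 = 0x4A, P4 = 0x65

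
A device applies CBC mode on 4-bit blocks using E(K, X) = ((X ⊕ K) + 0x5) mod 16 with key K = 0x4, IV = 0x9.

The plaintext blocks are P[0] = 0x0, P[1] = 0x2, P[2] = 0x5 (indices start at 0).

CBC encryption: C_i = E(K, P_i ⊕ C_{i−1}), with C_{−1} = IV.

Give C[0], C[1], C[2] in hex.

C[0] = 0x2, C[1] = 0x9, C[2] = 0xD

C[0]: P[0] ⊕ 0x9 = 0x9; E(K, 0x9) = 0x2.
C[1]: P[1] ⊕ 0x2 = 0x0; E(K, 0x0) = 0x9.
C[2]: P[2] ⊕ 0x9 = 0xC; E(K, 0xC) = 0xD.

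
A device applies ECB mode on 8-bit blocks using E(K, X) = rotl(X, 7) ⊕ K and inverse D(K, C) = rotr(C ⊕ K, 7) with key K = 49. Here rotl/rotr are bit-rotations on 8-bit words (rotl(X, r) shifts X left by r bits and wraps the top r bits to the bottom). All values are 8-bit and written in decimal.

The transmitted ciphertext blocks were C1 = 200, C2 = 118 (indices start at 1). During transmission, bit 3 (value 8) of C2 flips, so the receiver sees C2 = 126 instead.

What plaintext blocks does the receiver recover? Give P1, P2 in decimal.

ECB decryption: P_i = D(K, C_i).
Only C2 changed, to 126. In ECB, a change in C_i affects only P_i. Decrypting the received ciphertext:
P1: D(K, 200) = 243.
P2: D(K, 126) = 158.
Blocks that differ from the original plaintext: P2.

P1 = 243, P2 = 158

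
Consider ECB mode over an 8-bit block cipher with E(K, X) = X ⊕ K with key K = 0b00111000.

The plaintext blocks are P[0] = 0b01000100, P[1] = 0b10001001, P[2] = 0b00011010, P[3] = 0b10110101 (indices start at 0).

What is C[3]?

C[3] = 0b10001101

ECB encryption: C_i = E(K, P_i).
C[3]: E(K, 0b10110101) = 0b10001101.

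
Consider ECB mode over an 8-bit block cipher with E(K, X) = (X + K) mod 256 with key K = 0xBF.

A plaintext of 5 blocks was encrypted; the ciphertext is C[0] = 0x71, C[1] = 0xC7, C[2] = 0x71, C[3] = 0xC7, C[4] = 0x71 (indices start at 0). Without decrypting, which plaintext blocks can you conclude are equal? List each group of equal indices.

ECB encrypts each block independently with the same key, so equal ciphertext blocks imply equal plaintext blocks.
C[0] = C[2] = C[4] = 0x71, so P[0] = P[2] = P[4].
C[1] = C[3] = 0xC7, so P[1] = P[3].

P[0] = P[2] = P[4]; P[1] = P[3]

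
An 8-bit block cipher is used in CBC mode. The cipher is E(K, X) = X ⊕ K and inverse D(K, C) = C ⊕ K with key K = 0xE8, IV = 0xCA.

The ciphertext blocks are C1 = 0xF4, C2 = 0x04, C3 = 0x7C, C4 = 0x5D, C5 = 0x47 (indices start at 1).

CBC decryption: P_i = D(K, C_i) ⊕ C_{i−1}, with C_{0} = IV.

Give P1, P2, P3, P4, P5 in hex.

P1 = 0xD6, P2 = 0x18, P3 = 0x90, P4 = 0xC9, P5 = 0xF2

P1: D(K, 0xF4) = 0x1C; 0x1C ⊕ 0xCA = 0xD6.
P2: D(K, 0x04) = 0xEC; 0xEC ⊕ 0xF4 = 0x18.
P3: D(K, 0x7C) = 0x94; 0x94 ⊕ 0x04 = 0x90.
P4: D(K, 0x5D) = 0xB5; 0xB5 ⊕ 0x7C = 0xC9.
P5: D(K, 0x47) = 0xAF; 0xAF ⊕ 0x5D = 0xF2.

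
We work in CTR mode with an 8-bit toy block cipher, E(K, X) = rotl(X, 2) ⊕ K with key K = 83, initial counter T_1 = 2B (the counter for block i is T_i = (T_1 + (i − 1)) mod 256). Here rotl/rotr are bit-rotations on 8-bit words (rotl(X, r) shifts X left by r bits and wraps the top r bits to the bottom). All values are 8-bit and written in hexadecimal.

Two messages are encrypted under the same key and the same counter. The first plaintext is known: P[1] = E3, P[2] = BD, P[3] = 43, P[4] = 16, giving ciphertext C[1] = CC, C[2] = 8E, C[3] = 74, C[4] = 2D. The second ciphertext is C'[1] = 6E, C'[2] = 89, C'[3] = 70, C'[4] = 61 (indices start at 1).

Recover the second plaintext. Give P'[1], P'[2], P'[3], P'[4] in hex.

P'[1] = 41, P'[2] = BA, P'[3] = 47, P'[4] = 5A

In CTR with a reused counter, both messages share the same keystream S_i, so C_i ⊕ C'_i = P_i ⊕ P'_i and thus P'_i = P_i ⊕ C_i ⊕ C'_i.
P'[1]: E3 ⊕ CC ⊕ 6E = 41.
P'[2]: BD ⊕ 8E ⊕ 89 = BA.
P'[3]: 43 ⊕ 74 ⊕ 70 = 47.
P'[4]: 16 ⊕ 2D ⊕ 61 = 5A.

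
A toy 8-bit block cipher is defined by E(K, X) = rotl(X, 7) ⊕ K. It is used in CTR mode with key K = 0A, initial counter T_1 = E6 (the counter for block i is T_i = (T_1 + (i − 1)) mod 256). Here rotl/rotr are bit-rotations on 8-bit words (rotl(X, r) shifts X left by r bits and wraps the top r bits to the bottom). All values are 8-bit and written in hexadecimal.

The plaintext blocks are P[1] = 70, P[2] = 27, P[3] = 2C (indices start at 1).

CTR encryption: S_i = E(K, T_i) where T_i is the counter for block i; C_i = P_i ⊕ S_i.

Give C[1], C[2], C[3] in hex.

C[1] = 09, C[2] = DE, C[3] = 52

C[1]: T = E6, S = E(K, T) = 79; 70 ⊕ 79 = 09.
C[2]: T = E7, S = E(K, T) = F9; 27 ⊕ F9 = DE.
C[3]: T = E8, S = E(K, T) = 7E; 2C ⊕ 7E = 52.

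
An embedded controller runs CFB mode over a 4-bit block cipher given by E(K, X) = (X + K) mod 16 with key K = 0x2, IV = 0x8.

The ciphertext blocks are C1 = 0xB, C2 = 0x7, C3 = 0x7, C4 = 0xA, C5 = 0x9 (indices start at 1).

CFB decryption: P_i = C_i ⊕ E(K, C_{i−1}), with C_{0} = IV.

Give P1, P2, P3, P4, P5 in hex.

P1 = 0x1, P2 = 0xA, P3 = 0xE, P4 = 0x3, P5 = 0x5

P1: E(K, 0x8) = 0xA; 0xB ⊕ 0xA = 0x1.
P2: E(K, 0xB) = 0xD; 0x7 ⊕ 0xD = 0xA.
P3: E(K, 0x7) = 0x9; 0x7 ⊕ 0x9 = 0xE.
P4: E(K, 0x7) = 0x9; 0xA ⊕ 0x9 = 0x3.
P5: E(K, 0xA) = 0xC; 0x9 ⊕ 0xC = 0x5.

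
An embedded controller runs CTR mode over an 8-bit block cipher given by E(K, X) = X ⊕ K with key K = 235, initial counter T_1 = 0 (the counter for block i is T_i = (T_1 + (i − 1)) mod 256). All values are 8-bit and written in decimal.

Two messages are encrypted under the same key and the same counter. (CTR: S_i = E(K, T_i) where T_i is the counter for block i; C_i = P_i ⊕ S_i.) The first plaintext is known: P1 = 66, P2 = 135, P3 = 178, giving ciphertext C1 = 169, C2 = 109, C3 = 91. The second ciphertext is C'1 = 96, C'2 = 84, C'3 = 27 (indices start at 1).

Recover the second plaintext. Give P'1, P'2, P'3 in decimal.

P'1 = 139, P'2 = 190, P'3 = 242

In CTR with a reused counter, both messages share the same keystream S_i, so C_i ⊕ C'_i = P_i ⊕ P'_i and thus P'_i = P_i ⊕ C_i ⊕ C'_i.
P'1: 66 ⊕ 169 ⊕ 96 = 139.
P'2: 135 ⊕ 109 ⊕ 84 = 190.
P'3: 178 ⊕ 91 ⊕ 27 = 242.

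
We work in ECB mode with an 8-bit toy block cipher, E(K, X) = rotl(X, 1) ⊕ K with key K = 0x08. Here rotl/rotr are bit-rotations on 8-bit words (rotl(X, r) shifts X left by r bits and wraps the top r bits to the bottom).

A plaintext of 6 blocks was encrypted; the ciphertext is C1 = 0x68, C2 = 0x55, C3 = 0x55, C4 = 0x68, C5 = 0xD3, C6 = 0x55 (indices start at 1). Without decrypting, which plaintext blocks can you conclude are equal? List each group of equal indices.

P1 = P4; P2 = P3 = P6

ECB encrypts each block independently with the same key, so equal ciphertext blocks imply equal plaintext blocks.
C1 = C4 = 0x68, so P1 = P4.
C2 = C3 = C6 = 0x55, so P2 = P3 = P6.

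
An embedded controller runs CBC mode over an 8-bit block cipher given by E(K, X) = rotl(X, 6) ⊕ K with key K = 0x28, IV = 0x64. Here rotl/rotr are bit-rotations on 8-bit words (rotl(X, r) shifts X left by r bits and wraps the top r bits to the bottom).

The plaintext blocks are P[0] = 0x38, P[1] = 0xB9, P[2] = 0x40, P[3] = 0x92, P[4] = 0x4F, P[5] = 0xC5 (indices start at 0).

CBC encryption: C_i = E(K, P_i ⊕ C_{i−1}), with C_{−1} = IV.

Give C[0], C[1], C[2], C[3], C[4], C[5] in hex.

C[0] = 0x3F, C[1] = 0x89, C[2] = 0x5A, C[3] = 0x1A, C[4] = 0x7D, C[5] = 0x06

C[0]: P[0] ⊕ 0x64 = 0x5C; E(K, 0x5C) = 0x3F.
C[1]: P[1] ⊕ 0x3F = 0x86; E(K, 0x86) = 0x89.
C[2]: P[2] ⊕ 0x89 = 0xC9; E(K, 0xC9) = 0x5A.
C[3]: P[3] ⊕ 0x5A = 0xC8; E(K, 0xC8) = 0x1A.
C[4]: P[4] ⊕ 0x1A = 0x55; E(K, 0x55) = 0x7D.
C[5]: P[5] ⊕ 0x7D = 0xB8; E(K, 0xB8) = 0x06.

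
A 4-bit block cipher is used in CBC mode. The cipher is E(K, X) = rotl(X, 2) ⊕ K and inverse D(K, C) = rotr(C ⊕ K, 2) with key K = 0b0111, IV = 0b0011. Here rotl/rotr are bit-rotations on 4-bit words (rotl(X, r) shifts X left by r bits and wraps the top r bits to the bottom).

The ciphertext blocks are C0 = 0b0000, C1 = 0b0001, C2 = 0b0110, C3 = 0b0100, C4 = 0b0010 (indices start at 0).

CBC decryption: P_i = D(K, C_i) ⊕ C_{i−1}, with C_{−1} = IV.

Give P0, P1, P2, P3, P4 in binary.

P0: D(K, 0b0000) = 0b1101; 0b1101 ⊕ 0b0011 = 0b1110.
P1: D(K, 0b0001) = 0b1001; 0b1001 ⊕ 0b0000 = 0b1001.
P2: D(K, 0b0110) = 0b0100; 0b0100 ⊕ 0b0001 = 0b0101.
P3: D(K, 0b0100) = 0b1100; 0b1100 ⊕ 0b0110 = 0b1010.
P4: D(K, 0b0010) = 0b0101; 0b0101 ⊕ 0b0100 = 0b0001.

P0 = 0b1110, P1 = 0b1001, P2 = 0b0101, P3 = 0b1010, P4 = 0b0001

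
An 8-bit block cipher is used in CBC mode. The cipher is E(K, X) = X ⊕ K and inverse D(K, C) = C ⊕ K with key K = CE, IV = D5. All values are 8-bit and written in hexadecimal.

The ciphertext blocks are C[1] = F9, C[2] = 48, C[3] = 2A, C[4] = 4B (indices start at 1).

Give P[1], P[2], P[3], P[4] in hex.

P[1] = E2, P[2] = 7F, P[3] = AC, P[4] = AF

CBC decryption: P_i = D(K, C_i) ⊕ C_{i−1}, with C_{0} = IV.
P[1]: D(K, F9) = 37; 37 ⊕ D5 = E2.
P[2]: D(K, 48) = 86; 86 ⊕ F9 = 7F.
P[3]: D(K, 2A) = E4; E4 ⊕ 48 = AC.
P[4]: D(K, 4B) = 85; 85 ⊕ 2A = AF.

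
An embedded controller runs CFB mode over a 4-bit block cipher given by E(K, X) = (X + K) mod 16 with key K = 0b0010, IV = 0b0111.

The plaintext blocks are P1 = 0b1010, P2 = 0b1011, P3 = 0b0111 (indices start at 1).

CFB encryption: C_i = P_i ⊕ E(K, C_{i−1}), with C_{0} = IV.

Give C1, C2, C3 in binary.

C1 = 0b0011, C2 = 0b1110, C3 = 0b0111

C1: E(K, 0b0111) = 0b1001; 0b1010 ⊕ 0b1001 = 0b0011.
C2: E(K, 0b0011) = 0b0101; 0b1011 ⊕ 0b0101 = 0b1110.
C3: E(K, 0b1110) = 0b0000; 0b0111 ⊕ 0b0000 = 0b0111.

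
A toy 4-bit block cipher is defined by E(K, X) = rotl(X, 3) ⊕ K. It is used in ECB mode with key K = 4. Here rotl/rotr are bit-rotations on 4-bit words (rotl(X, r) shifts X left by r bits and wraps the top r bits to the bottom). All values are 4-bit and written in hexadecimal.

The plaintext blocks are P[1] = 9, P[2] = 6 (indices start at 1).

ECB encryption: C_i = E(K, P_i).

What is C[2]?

C[2]: E(K, 6) = 7.

C[2] = 7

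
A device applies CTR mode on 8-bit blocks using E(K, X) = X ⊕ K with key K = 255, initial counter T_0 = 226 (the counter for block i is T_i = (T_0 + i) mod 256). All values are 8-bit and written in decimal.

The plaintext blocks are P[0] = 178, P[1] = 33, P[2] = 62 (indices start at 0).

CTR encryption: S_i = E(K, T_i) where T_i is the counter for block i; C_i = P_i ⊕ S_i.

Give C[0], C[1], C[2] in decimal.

C[0]: T = 226, S = E(K, T) = 29; 178 ⊕ 29 = 175.
C[1]: T = 227, S = E(K, T) = 28; 33 ⊕ 28 = 61.
C[2]: T = 228, S = E(K, T) = 27; 62 ⊕ 27 = 37.

C[0] = 175, C[1] = 61, C[2] = 37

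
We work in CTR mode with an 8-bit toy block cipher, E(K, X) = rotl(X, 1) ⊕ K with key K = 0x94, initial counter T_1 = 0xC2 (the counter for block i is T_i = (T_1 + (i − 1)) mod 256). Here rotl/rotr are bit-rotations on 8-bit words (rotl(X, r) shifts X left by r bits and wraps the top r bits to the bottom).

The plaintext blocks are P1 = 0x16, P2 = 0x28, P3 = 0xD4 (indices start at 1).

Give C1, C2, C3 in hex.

CTR encryption: S_i = E(K, T_i) where T_i is the counter for block i; C_i = P_i ⊕ S_i.
C1: T = 0xC2, S = E(K, T) = 0x11; 0x16 ⊕ 0x11 = 0x07.
C2: T = 0xC3, S = E(K, T) = 0x13; 0x28 ⊕ 0x13 = 0x3B.
C3: T = 0xC4, S = E(K, T) = 0x1D; 0xD4 ⊕ 0x1D = 0xC9.

C1 = 0x07, C2 = 0x3B, C3 = 0xC9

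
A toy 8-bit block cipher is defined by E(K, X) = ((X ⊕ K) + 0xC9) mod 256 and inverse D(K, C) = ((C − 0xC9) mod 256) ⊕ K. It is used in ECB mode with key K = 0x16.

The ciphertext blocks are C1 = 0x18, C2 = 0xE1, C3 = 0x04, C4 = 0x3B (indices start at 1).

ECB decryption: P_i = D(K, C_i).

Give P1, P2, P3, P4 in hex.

P1 = 0x59, P2 = 0x0E, P3 = 0x2D, P4 = 0x64

P1: D(K, 0x18) = 0x59.
P2: D(K, 0xE1) = 0x0E.
P3: D(K, 0x04) = 0x2D.
P4: D(K, 0x3B) = 0x64.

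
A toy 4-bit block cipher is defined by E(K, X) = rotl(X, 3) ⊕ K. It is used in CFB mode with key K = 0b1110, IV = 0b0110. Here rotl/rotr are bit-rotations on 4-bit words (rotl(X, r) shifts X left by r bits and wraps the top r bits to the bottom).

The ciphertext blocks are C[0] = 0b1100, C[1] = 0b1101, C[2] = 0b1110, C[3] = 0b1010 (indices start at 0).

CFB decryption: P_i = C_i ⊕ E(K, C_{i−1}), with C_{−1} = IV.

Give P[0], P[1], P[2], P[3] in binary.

P[0] = 0b0001, P[1] = 0b0101, P[2] = 0b1110, P[3] = 0b0011

P[0]: E(K, 0b0110) = 0b1101; 0b1100 ⊕ 0b1101 = 0b0001.
P[1]: E(K, 0b1100) = 0b1000; 0b1101 ⊕ 0b1000 = 0b0101.
P[2]: E(K, 0b1101) = 0b0000; 0b1110 ⊕ 0b0000 = 0b1110.
P[3]: E(K, 0b1110) = 0b1001; 0b1010 ⊕ 0b1001 = 0b0011.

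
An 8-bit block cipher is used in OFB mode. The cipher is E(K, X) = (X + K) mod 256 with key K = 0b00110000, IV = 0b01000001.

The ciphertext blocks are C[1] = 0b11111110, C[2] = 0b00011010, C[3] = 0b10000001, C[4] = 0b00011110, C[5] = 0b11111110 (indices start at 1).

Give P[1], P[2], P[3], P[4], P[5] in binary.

OFB decryption: S_i = E(K, S_{i−1}) with S_{0} = IV; P_i = C_i ⊕ S_i.
P[1]: S = E(K, 0b01000001) = 0b01110001; 0b11111110 ⊕ 0b01110001 = 0b10001111.
P[2]: S = E(K, 0b01110001) = 0b10100001; 0b00011010 ⊕ 0b10100001 = 0b10111011.
P[3]: S = E(K, 0b10100001) = 0b11010001; 0b10000001 ⊕ 0b11010001 = 0b01010000.
P[4]: S = E(K, 0b11010001) = 0b00000001; 0b00011110 ⊕ 0b00000001 = 0b00011111.
P[5]: S = E(K, 0b00000001) = 0b00110001; 0b11111110 ⊕ 0b00110001 = 0b11001111.

P[1] = 0b10001111, P[2] = 0b10111011, P[3] = 0b01010000, P[4] = 0b00011111, P[5] = 0b11001111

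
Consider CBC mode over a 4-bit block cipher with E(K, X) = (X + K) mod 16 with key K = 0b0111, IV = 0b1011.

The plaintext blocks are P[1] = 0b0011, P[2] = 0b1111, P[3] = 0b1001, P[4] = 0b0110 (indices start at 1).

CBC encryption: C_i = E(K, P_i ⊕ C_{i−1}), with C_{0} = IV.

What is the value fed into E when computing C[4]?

C[1]: P[1] ⊕ 0b1011 = 0b1000; E(K, 0b1000) = 0b1111.
C[2]: P[2] ⊕ 0b1111 = 0b0000; E(K, 0b0000) = 0b0111.
C[3]: P[3] ⊕ 0b0111 = 0b1110; E(K, 0b1110) = 0b0101.
C[4]: P[4] ⊕ 0b0101 = 0b0011; E(K, 0b0011) = 0b1010.
So the input to E for block [4] is 0b0011.

0b0011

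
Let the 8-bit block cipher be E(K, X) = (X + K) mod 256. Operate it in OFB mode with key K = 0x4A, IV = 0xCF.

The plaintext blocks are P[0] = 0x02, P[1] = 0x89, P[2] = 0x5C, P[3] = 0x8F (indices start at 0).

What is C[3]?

C[3] = 0x78

OFB encryption: S_i = E(K, S_{i−1}) with S_{−1} = IV; C_i = P_i ⊕ S_i.
C[0]: S = E(K, 0xCF) = 0x19; 0x02 ⊕ 0x19 = 0x1B.
C[1]: S = E(K, 0x19) = 0x63; 0x89 ⊕ 0x63 = 0xEA.
C[2]: S = E(K, 0x63) = 0xAD; 0x5C ⊕ 0xAD = 0xF1.
C[3]: S = E(K, 0xAD) = 0xF7; 0x8F ⊕ 0xF7 = 0x78.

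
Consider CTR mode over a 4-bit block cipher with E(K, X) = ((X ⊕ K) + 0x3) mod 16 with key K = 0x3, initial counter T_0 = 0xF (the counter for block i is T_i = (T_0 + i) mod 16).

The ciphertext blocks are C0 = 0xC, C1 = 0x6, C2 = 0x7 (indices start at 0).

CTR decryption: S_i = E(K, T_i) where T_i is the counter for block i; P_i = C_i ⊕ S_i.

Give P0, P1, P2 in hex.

P0: T = 0xF, S = E(K, T) = 0xF; 0xC ⊕ 0xF = 0x3.
P1: T = 0x0, S = E(K, T) = 0x6; 0x6 ⊕ 0x6 = 0x0.
P2: T = 0x1, S = E(K, T) = 0x5; 0x7 ⊕ 0x5 = 0x2.

P0 = 0x3, P1 = 0x0, P2 = 0x2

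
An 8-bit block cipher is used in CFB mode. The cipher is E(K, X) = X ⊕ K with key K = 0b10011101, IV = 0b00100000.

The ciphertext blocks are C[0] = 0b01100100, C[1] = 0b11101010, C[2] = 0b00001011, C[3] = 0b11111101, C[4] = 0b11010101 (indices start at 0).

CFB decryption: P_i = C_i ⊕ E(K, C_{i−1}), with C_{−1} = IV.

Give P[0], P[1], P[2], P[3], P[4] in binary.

P[0] = 0b11011001, P[1] = 0b00010011, P[2] = 0b01111100, P[3] = 0b01101011, P[4] = 0b10110101

P[0]: E(K, 0b00100000) = 0b10111101; 0b01100100 ⊕ 0b10111101 = 0b11011001.
P[1]: E(K, 0b01100100) = 0b11111001; 0b11101010 ⊕ 0b11111001 = 0b00010011.
P[2]: E(K, 0b11101010) = 0b01110111; 0b00001011 ⊕ 0b01110111 = 0b01111100.
P[3]: E(K, 0b00001011) = 0b10010110; 0b11111101 ⊕ 0b10010110 = 0b01101011.
P[4]: E(K, 0b11111101) = 0b01100000; 0b11010101 ⊕ 0b01100000 = 0b10110101.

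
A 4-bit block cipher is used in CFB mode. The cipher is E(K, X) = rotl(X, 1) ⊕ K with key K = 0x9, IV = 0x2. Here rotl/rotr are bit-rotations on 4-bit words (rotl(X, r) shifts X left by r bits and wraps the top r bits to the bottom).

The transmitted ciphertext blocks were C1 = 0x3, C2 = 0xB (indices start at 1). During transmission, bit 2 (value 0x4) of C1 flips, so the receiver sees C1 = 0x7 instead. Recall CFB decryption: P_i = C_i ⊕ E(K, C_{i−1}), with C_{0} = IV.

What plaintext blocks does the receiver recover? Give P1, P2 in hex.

Only C1 changed, to 0x7. In CFB, a change in C_i flips the same bit in P_i and garbles P_{i+1}. Decrypting the received ciphertext:
P1: E(K, 0x2) = 0xD; 0x7 ⊕ 0xD = 0xA.
P2: E(K, 0x7) = 0x7; 0xB ⊕ 0x7 = 0xC.
Blocks that differ from the original plaintext: P1, P2.

P1 = 0xA, P2 = 0xC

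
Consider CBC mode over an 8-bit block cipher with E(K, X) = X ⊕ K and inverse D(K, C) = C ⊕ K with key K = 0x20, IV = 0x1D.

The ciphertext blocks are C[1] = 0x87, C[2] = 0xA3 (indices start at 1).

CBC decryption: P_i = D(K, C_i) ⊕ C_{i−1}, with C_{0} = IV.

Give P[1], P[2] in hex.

P[1]: D(K, 0x87) = 0xA7; 0xA7 ⊕ 0x1D = 0xBA.
P[2]: D(K, 0xA3) = 0x83; 0x83 ⊕ 0x87 = 0x04.

P[1] = 0xBA, P[2] = 0x04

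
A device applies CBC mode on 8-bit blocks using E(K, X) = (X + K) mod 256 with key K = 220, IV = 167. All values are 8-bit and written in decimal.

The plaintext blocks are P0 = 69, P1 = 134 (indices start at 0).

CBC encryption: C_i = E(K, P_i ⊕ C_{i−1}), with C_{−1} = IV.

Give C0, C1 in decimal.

C0: P0 ⊕ 167 = 226; E(K, 226) = 190.
C1: P1 ⊕ 190 = 56; E(K, 56) = 20.

C0 = 190, C1 = 20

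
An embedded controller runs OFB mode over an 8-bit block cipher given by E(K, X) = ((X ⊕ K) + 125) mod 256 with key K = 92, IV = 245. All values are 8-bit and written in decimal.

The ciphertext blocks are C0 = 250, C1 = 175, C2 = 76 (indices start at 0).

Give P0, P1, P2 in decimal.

OFB decryption: S_i = E(K, S_{i−1}) with S_{−1} = IV; P_i = C_i ⊕ S_i.
P0: S = E(K, 245) = 38; 250 ⊕ 38 = 220.
P1: S = E(K, 38) = 247; 175 ⊕ 247 = 88.
P2: S = E(K, 247) = 40; 76 ⊕ 40 = 100.

P0 = 220, P1 = 88, P2 = 100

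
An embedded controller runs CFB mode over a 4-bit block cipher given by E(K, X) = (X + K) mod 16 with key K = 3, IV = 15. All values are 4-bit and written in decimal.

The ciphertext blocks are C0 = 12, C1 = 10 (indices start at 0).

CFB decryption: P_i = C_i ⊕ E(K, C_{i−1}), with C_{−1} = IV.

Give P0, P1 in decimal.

P0 = 14, P1 = 5

P0: E(K, 15) = 2; 12 ⊕ 2 = 14.
P1: E(K, 12) = 15; 10 ⊕ 15 = 5.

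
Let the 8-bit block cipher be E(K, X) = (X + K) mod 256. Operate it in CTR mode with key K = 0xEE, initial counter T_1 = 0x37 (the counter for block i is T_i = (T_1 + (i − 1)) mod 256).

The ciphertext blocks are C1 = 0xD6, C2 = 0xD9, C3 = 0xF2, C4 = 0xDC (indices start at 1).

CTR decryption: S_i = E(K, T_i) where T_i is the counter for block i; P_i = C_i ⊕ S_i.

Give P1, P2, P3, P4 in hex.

P1: T = 0x37, S = E(K, T) = 0x25; 0xD6 ⊕ 0x25 = 0xF3.
P2: T = 0x38, S = E(K, T) = 0x26; 0xD9 ⊕ 0x26 = 0xFF.
P3: T = 0x39, S = E(K, T) = 0x27; 0xF2 ⊕ 0x27 = 0xD5.
P4: T = 0x3A, S = E(K, T) = 0x28; 0xDC ⊕ 0x28 = 0xF4.

P1 = 0xF3, P2 = 0xFF, P3 = 0xD5, P4 = 0xF4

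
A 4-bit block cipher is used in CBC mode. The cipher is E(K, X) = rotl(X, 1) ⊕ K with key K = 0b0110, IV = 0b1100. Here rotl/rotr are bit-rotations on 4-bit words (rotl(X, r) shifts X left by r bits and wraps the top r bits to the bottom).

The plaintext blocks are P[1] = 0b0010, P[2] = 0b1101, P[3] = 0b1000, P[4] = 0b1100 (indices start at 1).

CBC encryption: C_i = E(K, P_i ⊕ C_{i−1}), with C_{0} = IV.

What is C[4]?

C[4] = 0b1011

C[1]: P[1] ⊕ 0b1100 = 0b1110; E(K, 0b1110) = 0b1011.
C[2]: P[2] ⊕ 0b1011 = 0b0110; E(K, 0b0110) = 0b1010.
C[3]: P[3] ⊕ 0b1010 = 0b0010; E(K, 0b0010) = 0b0010.
C[4]: P[4] ⊕ 0b0010 = 0b1110; E(K, 0b1110) = 0b1011.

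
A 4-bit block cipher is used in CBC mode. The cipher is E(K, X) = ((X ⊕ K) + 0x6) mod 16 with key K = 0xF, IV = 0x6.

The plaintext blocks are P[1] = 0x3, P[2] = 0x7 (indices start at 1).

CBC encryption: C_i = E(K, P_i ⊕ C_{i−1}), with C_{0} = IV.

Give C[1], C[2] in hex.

C[1] = 0x0, C[2] = 0xE

C[1]: P[1] ⊕ 0x6 = 0x5; E(K, 0x5) = 0x0.
C[2]: P[2] ⊕ 0x0 = 0x7; E(K, 0x7) = 0xE.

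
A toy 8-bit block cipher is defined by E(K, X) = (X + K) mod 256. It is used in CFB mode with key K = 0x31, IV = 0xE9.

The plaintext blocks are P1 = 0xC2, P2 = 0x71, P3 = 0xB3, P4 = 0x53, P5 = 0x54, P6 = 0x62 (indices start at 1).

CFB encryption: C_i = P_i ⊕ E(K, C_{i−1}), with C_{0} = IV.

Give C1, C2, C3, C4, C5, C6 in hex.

C1 = 0xD8, C2 = 0x78, C3 = 0x1A, C4 = 0x18, C5 = 0x1D, C6 = 0x2C

C1: E(K, 0xE9) = 0x1A; 0xC2 ⊕ 0x1A = 0xD8.
C2: E(K, 0xD8) = 0x09; 0x71 ⊕ 0x09 = 0x78.
C3: E(K, 0x78) = 0xA9; 0xB3 ⊕ 0xA9 = 0x1A.
C4: E(K, 0x1A) = 0x4B; 0x53 ⊕ 0x4B = 0x18.
C5: E(K, 0x18) = 0x49; 0x54 ⊕ 0x49 = 0x1D.
C6: E(K, 0x1D) = 0x4E; 0x62 ⊕ 0x4E = 0x2C.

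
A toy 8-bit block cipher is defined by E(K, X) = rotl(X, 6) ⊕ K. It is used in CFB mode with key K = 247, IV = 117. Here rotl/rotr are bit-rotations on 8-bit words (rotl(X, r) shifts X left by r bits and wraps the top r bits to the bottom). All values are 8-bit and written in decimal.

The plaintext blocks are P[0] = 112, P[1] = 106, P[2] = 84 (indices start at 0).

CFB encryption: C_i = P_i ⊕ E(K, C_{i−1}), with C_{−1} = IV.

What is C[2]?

C[0]: E(K, 117) = 170; 112 ⊕ 170 = 218.
C[1]: E(K, 218) = 65; 106 ⊕ 65 = 43.
C[2]: E(K, 43) = 61; 84 ⊕ 61 = 105.

C[2] = 105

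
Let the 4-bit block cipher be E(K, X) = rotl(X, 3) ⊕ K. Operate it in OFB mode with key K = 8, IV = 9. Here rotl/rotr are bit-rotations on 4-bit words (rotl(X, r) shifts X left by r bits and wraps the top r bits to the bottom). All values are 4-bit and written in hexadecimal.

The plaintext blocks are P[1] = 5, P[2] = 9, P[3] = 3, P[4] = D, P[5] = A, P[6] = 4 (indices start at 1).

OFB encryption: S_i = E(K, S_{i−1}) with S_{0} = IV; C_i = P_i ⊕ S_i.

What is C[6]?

C[1]: S = E(K, 9) = 4; 5 ⊕ 4 = 1.
C[2]: S = E(K, 4) = A; 9 ⊕ A = 3.
C[3]: S = E(K, A) = D; 3 ⊕ D = E.
C[4]: S = E(K, D) = 6; D ⊕ 6 = B.
C[5]: S = E(K, 6) = B; A ⊕ B = 1.
C[6]: S = E(K, B) = 5; 4 ⊕ 5 = 1.

C[6] = 1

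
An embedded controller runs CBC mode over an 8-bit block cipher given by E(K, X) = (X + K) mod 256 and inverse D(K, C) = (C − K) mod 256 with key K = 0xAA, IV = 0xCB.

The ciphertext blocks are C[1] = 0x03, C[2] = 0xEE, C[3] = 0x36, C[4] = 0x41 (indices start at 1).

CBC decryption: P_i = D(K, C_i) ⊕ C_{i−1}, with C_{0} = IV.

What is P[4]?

P[4] = 0xA1

P[4]: D(K, 0x41) = 0x97; 0x97 ⊕ 0x36 = 0xA1.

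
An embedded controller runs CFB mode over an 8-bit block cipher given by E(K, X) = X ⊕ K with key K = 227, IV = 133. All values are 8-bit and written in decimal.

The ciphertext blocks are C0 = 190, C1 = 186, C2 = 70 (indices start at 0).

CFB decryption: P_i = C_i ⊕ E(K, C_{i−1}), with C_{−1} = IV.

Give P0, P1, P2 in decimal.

P0: E(K, 133) = 102; 190 ⊕ 102 = 216.
P1: E(K, 190) = 93; 186 ⊕ 93 = 231.
P2: E(K, 186) = 89; 70 ⊕ 89 = 31.

P0 = 216, P1 = 231, P2 = 31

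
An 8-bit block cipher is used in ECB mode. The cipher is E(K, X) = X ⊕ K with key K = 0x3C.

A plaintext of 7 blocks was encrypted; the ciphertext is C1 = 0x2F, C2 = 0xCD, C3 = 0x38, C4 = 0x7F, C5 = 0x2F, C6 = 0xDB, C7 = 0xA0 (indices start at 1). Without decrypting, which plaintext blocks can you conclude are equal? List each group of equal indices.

P1 = P5

ECB encrypts each block independently with the same key, so equal ciphertext blocks imply equal plaintext blocks.
C1 = C5 = 0x2F, so P1 = P5.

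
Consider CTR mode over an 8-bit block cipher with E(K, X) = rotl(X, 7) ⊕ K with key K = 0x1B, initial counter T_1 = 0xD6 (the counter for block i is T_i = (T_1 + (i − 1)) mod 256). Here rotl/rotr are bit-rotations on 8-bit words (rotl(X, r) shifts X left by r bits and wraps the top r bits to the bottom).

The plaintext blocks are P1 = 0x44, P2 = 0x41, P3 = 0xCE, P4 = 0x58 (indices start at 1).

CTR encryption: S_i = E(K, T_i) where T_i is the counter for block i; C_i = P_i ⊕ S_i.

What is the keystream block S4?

0xF7

C1: T = 0xD6, S = E(K, T) = 0x70; 0x44 ⊕ 0x70 = 0x34.
C2: T = 0xD7, S = E(K, T) = 0xF0; 0x41 ⊕ 0xF0 = 0xB1.
C3: T = 0xD8, S = E(K, T) = 0x77; 0xCE ⊕ 0x77 = 0xB9.
C4: T = 0xD9, S = E(K, T) = 0xF7; 0x58 ⊕ 0xF7 = 0xAF.
So S4 = 0xF7.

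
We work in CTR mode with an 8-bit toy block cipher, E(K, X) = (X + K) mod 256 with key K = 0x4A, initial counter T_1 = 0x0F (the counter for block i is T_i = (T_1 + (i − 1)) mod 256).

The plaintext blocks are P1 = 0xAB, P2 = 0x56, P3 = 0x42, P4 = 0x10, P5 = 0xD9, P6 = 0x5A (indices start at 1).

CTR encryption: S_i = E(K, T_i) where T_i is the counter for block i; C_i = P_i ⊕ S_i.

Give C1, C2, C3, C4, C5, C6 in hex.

C1: T = 0x0F, S = E(K, T) = 0x59; 0xAB ⊕ 0x59 = 0xF2.
C2: T = 0x10, S = E(K, T) = 0x5A; 0x56 ⊕ 0x5A = 0x0C.
C3: T = 0x11, S = E(K, T) = 0x5B; 0x42 ⊕ 0x5B = 0x19.
C4: T = 0x12, S = E(K, T) = 0x5C; 0x10 ⊕ 0x5C = 0x4C.
C5: T = 0x13, S = E(K, T) = 0x5D; 0xD9 ⊕ 0x5D = 0x84.
C6: T = 0x14, S = E(K, T) = 0x5E; 0x5A ⊕ 0x5E = 0x04.

C1 = 0xF2, C2 = 0x0C, C3 = 0x19, C4 = 0x4C, C5 = 0x84, C6 = 0x04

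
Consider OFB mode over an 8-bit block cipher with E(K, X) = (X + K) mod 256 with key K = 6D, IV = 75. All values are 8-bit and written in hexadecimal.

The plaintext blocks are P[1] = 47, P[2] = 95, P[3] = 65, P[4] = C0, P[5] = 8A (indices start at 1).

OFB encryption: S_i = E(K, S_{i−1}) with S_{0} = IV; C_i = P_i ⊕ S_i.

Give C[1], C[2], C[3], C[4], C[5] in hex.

C[1] = A5, C[2] = DA, C[3] = D9, C[4] = E9, C[5] = 1C

C[1]: S = E(K, 75) = E2; 47 ⊕ E2 = A5.
C[2]: S = E(K, E2) = 4F; 95 ⊕ 4F = DA.
C[3]: S = E(K, 4F) = BC; 65 ⊕ BC = D9.
C[4]: S = E(K, BC) = 29; C0 ⊕ 29 = E9.
C[5]: S = E(K, 29) = 96; 8A ⊕ 96 = 1C.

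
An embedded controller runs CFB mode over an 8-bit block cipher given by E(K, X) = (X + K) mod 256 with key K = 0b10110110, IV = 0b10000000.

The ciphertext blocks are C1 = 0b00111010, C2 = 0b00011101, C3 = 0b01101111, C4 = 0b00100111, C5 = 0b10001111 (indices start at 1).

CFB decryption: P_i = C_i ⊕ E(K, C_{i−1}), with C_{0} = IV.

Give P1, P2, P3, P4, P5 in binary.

P1: E(K, 0b10000000) = 0b00110110; 0b00111010 ⊕ 0b00110110 = 0b00001100.
P2: E(K, 0b00111010) = 0b11110000; 0b00011101 ⊕ 0b11110000 = 0b11101101.
P3: E(K, 0b00011101) = 0b11010011; 0b01101111 ⊕ 0b11010011 = 0b10111100.
P4: E(K, 0b01101111) = 0b00100101; 0b00100111 ⊕ 0b00100101 = 0b00000010.
P5: E(K, 0b00100111) = 0b11011101; 0b10001111 ⊕ 0b11011101 = 0b01010010.

P1 = 0b00001100, P2 = 0b11101101, P3 = 0b10111100, P4 = 0b00000010, P5 = 0b01010010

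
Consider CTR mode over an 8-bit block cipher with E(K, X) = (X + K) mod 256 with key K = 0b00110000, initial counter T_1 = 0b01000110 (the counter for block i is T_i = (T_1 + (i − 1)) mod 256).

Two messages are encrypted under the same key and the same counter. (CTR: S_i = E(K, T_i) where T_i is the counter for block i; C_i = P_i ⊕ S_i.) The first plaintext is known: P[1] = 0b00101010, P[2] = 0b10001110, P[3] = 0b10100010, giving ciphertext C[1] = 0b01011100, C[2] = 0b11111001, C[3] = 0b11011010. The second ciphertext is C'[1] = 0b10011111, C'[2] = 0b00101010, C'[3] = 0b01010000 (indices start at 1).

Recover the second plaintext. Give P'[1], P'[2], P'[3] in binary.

In CTR with a reused counter, both messages share the same keystream S_i, so C_i ⊕ C'_i = P_i ⊕ P'_i and thus P'_i = P_i ⊕ C_i ⊕ C'_i.
P'[1]: 0b00101010 ⊕ 0b01011100 ⊕ 0b10011111 = 0b11101001.
P'[2]: 0b10001110 ⊕ 0b11111001 ⊕ 0b00101010 = 0b01011101.
P'[3]: 0b10100010 ⊕ 0b11011010 ⊕ 0b01010000 = 0b00101000.

P'[1] = 0b11101001, P'[2] = 0b01011101, P'[3] = 0b00101000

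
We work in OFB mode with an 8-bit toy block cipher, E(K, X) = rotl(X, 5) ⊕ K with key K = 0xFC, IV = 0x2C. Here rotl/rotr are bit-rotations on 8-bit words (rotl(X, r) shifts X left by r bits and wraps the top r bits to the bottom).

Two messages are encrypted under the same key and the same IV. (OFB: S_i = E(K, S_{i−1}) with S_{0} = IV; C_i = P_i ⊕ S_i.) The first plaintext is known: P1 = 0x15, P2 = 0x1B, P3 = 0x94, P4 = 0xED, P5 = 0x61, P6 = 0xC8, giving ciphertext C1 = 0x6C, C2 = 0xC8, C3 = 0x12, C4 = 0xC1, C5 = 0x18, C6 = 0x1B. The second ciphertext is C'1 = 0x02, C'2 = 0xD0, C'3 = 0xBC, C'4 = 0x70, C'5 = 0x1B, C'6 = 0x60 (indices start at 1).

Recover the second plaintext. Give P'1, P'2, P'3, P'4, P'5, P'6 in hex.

In OFB with a reused IV, both messages share the same keystream S_i, so C_i ⊕ C'_i = P_i ⊕ P'_i and thus P'_i = P_i ⊕ C_i ⊕ C'_i.
P'1: 0x15 ⊕ 0x6C ⊕ 0x02 = 0x7B.
P'2: 0x1B ⊕ 0xC8 ⊕ 0xD0 = 0x03.
P'3: 0x94 ⊕ 0x12 ⊕ 0xBC = 0x3A.
P'4: 0xED ⊕ 0xC1 ⊕ 0x70 = 0x5C.
P'5: 0x61 ⊕ 0x18 ⊕ 0x1B = 0x62.
P'6: 0xC8 ⊕ 0x1B ⊕ 0x60 = 0xB3.

P'1 = 0x7B, P'2 = 0x03, P'3 = 0x3A, P'4 = 0x5C, P'5 = 0x62, P'6 = 0xB3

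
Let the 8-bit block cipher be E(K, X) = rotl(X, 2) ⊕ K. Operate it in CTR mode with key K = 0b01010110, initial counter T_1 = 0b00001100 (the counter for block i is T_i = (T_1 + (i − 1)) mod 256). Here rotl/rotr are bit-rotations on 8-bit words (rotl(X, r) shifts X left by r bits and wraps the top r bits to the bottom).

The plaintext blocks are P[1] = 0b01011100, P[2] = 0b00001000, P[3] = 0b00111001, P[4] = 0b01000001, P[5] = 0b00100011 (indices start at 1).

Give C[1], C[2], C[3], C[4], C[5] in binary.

C[1] = 0b00111010, C[2] = 0b01101010, C[3] = 0b01010111, C[4] = 0b00101011, C[5] = 0b00110101

CTR encryption: S_i = E(K, T_i) where T_i is the counter for block i; C_i = P_i ⊕ S_i.
C[1]: T = 0b00001100, S = E(K, T) = 0b01100110; 0b01011100 ⊕ 0b01100110 = 0b00111010.
C[2]: T = 0b00001101, S = E(K, T) = 0b01100010; 0b00001000 ⊕ 0b01100010 = 0b01101010.
C[3]: T = 0b00001110, S = E(K, T) = 0b01101110; 0b00111001 ⊕ 0b01101110 = 0b01010111.
C[4]: T = 0b00001111, S = E(K, T) = 0b01101010; 0b01000001 ⊕ 0b01101010 = 0b00101011.
C[5]: T = 0b00010000, S = E(K, T) = 0b00010110; 0b00100011 ⊕ 0b00010110 = 0b00110101.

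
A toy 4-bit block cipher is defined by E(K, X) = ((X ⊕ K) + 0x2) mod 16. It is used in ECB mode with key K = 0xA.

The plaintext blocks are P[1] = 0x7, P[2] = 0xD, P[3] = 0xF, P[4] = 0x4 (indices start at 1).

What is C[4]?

C[4] = 0x0

ECB encryption: C_i = E(K, P_i).
C[4]: E(K, 0x4) = 0x0.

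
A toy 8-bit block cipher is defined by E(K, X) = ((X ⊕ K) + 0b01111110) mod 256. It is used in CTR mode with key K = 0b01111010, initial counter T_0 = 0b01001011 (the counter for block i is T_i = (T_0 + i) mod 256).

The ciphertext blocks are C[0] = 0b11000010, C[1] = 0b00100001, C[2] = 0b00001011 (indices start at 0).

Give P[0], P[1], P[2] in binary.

CTR decryption: S_i = E(K, T_i) where T_i is the counter for block i; P_i = C_i ⊕ S_i.
P[0]: T = 0b01001011, S = E(K, T) = 0b10101111; 0b11000010 ⊕ 0b10101111 = 0b01101101.
P[1]: T = 0b01001100, S = E(K, T) = 0b10110100; 0b00100001 ⊕ 0b10110100 = 0b10010101.
P[2]: T = 0b01001101, S = E(K, T) = 0b10110101; 0b00001011 ⊕ 0b10110101 = 0b10111110.

P[0] = 0b01101101, P[1] = 0b10010101, P[2] = 0b10111110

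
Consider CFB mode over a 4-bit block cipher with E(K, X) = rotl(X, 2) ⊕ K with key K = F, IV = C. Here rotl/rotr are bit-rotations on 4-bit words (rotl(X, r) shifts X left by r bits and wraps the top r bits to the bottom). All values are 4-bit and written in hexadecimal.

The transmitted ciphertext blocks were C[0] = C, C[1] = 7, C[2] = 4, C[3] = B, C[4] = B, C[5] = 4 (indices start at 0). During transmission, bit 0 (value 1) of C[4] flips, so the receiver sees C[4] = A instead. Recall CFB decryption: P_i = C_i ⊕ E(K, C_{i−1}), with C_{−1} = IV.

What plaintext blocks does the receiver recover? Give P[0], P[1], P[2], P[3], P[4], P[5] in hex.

Only C[4] changed, to A. In CFB, a change in C_i flips the same bit in P_i and garbles P_{i+1}. Decrypting the received ciphertext:
P[0]: E(K, C) = C; C ⊕ C = 0.
P[1]: E(K, C) = C; 7 ⊕ C = B.
P[2]: E(K, 7) = 2; 4 ⊕ 2 = 6.
P[3]: E(K, 4) = E; B ⊕ E = 5.
P[4]: E(K, B) = 1; A ⊕ 1 = B.
P[5]: E(K, A) = 5; 4 ⊕ 5 = 1.
Blocks that differ from the original plaintext: P[4], P[5].

P[0] = 0, P[1] = B, P[2] = 6, P[3] = 5, P[4] = B, P[5] = 1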